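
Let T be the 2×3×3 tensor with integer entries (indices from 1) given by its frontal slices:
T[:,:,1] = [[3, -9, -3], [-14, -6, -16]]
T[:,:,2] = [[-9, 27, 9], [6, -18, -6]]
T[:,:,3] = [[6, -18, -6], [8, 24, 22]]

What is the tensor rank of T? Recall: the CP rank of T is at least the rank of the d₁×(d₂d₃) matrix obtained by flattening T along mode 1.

2

Lower bound: the mode-1 unfolding of T (rows indexed by i, columns by (j,k) = (1,1), (1,2), (1,3), (2,1), (2,2), (2,3), (3,1), (3,2), (3,3)) is [[3, -9, 6, -9, 27, -18, -3, 9, -6], [-14, 6, 8, -6, -18, 24, -16, -6, 22]].
There the 2×2 minor on rows i ∈ {1, 2}, columns (j,k) ∈ {(1,1), (1,2)} is det [[3, -9], [-14, 6]] = -108 ≠ 0, so this unfolding has rank ≥ 2; CP rank is at least every unfolding rank, so rank(T) ≥ 2. (This is only a lower bound: in general the CP rank may exceed every unfolding rank, so we still need to exhibit 2 rank-1 terms summing to T.)
Upper bound — finding two terms. Write S_k = T[:,:,k] for the frontal slices: S₁ = [[3, -9, -3], [-14, -6, -16]], S₂ = [[-9, 27, 9], [6, -18, -6]], S₃ = [[6, -18, -6], [8, 24, 22]].
If T = a₁ ⊗ b₁ ⊗ c₁ + a₂ ⊗ b₂ ⊗ c₂ then each S_k = c₁[k]·a₁b₁ᵀ + c₂[k]·a₂b₂ᵀ. S₁ and S₂ are linearly independent, so a₁b₁ᵀ and a₂b₂ᵀ must span the same plane of matrices: they are the rank-1 matrices of the form x·S₁ + y·S₂.
The 2×2 minor of x·S₁ + y·S₂ on rows {1,2}, columns {1,2} is −144·x² + 432·xy = (-144)·(x − 3·y)(x), vanishing at (x:y) = (3:1) and (0:1).
M₁ = 3·S₁ + S₂ = [[0, 0, 0], [-36, -36, -54]] = (-18)·[0, 1][2, 2, 3]ᵀ and M₂ = S₂ = [[-9, 27, 9], [6, -18, -6]] = (-3)·[3, -2][1, -3, -1]ᵀ, so take a₁ = [0, 1], b₁ = [2, 2, 3], a₂ = [3, -2], b₂ = [1, -3, -1].
Each slice is an integer combination of E₁ = a₁b₁ᵀ and E₂ = a₂b₂ᵀ: S₁ = −6·E₁ + E₂, S₂ = −3·E₂, S₃ = 6·E₁ + 2·E₂; reading off coefficients, c₁ = [-6, 0, 6] and c₂ = [1, -3, 2].
Hence T = [0, 1] ⊗ [2, 2, 3] ⊗ [-6, 0, 6] + [3, -2] ⊗ [1, -3, -1] ⊗ [1, -3, 2], so rank(T) ≤ 2.
These bounds meet, so rank(T) = 2.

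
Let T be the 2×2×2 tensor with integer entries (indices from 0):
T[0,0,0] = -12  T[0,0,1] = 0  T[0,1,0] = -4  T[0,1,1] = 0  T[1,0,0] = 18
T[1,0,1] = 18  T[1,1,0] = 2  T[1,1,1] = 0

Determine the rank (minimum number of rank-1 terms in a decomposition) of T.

2

Lower bound: the mode-1 unfolding of T (rows indexed by i, columns by (j,k) = (0,0), (0,1), (1,0), (1,1)) is [[-12, 0, -4, 0], [18, 18, 2, 0]].
There the 2×2 minor on rows i ∈ {0, 1}, columns (j,k) ∈ {(0,0), (0,1)} is det [[-12, 0], [18, 18]] = -216 ≠ 0, so this unfolding has rank ≥ 2; CP rank is at least every unfolding rank, so rank(T) ≥ 2. (This is only a lower bound: in general the CP rank may exceed every unfolding rank, so we still need to exhibit 2 rank-1 terms summing to T.)
Upper bound — finding two terms. Write S_k = T[:,:,k] for the frontal slices: S₀ = [[-12, -4], [18, 2]], S₁ = [[0, 0], [18, 0]].
If T = a₁ ⊗ b₁ ⊗ c₁ + a₂ ⊗ b₂ ⊗ c₂ then each S_k = c₁[k]·a₁b₁ᵀ + c₂[k]·a₂b₂ᵀ. S₀ and S₁ are linearly independent, so a₁b₁ᵀ and a₂b₂ᵀ must span the same plane of matrices: they are the rank-1 matrices of the form x·S₀ + y·S₁.
det(x·S₀ + y·S₁) is 48·x² + 72·xy = 24·(2·x + 3·y)(x), vanishing at (x:y) = (3:-2) and (0:1).
M₁ = 3·S₀ − 2·S₁ = [[-36, -12], [18, 6]] = (-6)·(2, -1)(3, 1)ᵀ and M₂ = S₁ = [[0, 0], [18, 0]] = 18·(0, 1)(1, 0)ᵀ, so take a₁ = (2, -1), b₁ = (3, 1), a₂ = (0, 1), b₂ = (1, 0).
Each slice is an integer combination of E₁ = a₁b₁ᵀ and E₂ = a₂b₂ᵀ: S₀ = −2·E₁ + 12·E₂, S₁ = 18·E₂; reading off coefficients, c₁ = (-2, 0) and c₂ = (12, 18).
Hence T = (2, -1) ⊗ (3, 1) ⊗ (-2, 0) + (0, 1) ⊗ (1, 0) ⊗ (12, 18), so rank(T) ≤ 2.
These bounds meet, so rank(T) = 2.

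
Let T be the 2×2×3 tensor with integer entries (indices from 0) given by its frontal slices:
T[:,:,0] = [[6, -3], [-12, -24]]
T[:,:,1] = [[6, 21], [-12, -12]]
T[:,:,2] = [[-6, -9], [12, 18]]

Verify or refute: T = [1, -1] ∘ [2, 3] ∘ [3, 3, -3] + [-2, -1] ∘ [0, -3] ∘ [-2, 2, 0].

Reconstruct entry (1,0,0) from the claimed factors: Σₗ aₗ[1]bₗ[0]cₗ[0] = (-1)·(2)·(3) + (-1)·(0)·(-2) = -6, but T[1,0,0] = -12. The claim is false.

No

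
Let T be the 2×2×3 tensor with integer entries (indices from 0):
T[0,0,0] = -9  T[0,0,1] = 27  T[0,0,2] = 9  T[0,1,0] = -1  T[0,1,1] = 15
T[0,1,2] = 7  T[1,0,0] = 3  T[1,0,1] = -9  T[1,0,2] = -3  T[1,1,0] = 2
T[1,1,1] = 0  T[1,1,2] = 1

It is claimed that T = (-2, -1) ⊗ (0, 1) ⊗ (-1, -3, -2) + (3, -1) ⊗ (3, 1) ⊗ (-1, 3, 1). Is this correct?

Reconstruct entrywise from the claimed factors. For example, T[1,1,1] = 0 and Σₗ aₗ[1]bₗ[1]cₗ[1] = (-1)·(1)·(-3) + (-1)·(1)·(3) = 0; checking all 12 entries, every one matches. The claim holds.

Yes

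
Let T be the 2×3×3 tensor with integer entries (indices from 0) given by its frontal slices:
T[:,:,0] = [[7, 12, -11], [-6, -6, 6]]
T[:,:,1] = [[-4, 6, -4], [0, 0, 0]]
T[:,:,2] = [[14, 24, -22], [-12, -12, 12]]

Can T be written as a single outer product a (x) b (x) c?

The mode-1 unfolding of T (rows indexed by i, columns by (j,k) = (0,0), (0,1), (0,2), (1,0), (1,1), (1,2), (2,0), (2,1), (2,2)) is [[7, -4, 14, 12, 6, 24, -11, -4, -22], [-6, 0, -12, -6, 0, -12, 6, 0, 12]].
There the 2×2 minor on rows i ∈ {0, 1}, columns (j,k) ∈ {(0,0), (0,1)} is det [[7, -4], [-6, 0]] = -24 ≠ 0, so this unfolding has rank ≥ 2; CP rank is at least every unfolding rank, so rank(T) ≥ 2.
In particular rank(T) ≥ 2 > 1, so T is not rank-1.

No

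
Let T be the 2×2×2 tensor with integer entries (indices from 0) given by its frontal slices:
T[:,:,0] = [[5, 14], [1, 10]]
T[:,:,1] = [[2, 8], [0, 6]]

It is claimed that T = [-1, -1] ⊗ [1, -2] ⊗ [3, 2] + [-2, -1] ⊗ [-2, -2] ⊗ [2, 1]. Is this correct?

Yes

Reconstruct entrywise from the claimed factors. For example, T[1,0,0] = 1 and Σₗ aₗ[1]bₗ[0]cₗ[0] = (-1)·(1)·(3) + (-1)·(-2)·(2) = 1; checking all 8 entries, every one matches. The claim holds.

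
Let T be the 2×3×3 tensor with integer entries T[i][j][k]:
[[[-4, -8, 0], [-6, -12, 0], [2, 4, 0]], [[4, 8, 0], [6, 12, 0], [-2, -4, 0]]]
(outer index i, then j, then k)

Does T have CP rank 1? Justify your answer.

If T = a ∘ b ∘ c then every fibre of T is a multiple of the corresponding factor, so read the factors off the fibres through the nonzero entry T[0,0,0] = -4.
The mode-1 fibre T[:,0,0] = [-4, 4] gives a = [1, -1] (primitive direction); the mode-2 fibre T[0,:,0] = [-4, -6, 2] gives b = [2, 3, -1]; then c[k] = T[0,0,k] / (a[0]·b[0]) = [-4, -8, 0] / 2 = [-2, -4, 0].
Expanding [1, -1] ∘ [2, 3, -1] ∘ [-2, -4, 0] reproduces all 18 entries of T, so T = [1, -1] ∘ [2, 3, -1] ∘ [-2, -4, 0] and rank(T) ≤ 1.
Equivalently every frontal slice T[:,:,k] is c[k] times the rank-1 matrix [1, -1] ∘ [2, 3, -1]. So T has rank 1 (it is nonzero).

Yes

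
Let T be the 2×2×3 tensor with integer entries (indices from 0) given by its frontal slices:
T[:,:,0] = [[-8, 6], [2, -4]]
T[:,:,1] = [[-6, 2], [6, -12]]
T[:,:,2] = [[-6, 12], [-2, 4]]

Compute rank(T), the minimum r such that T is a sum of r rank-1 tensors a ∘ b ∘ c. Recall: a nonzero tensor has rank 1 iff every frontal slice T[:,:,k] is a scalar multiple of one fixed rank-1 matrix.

Lower bound: the mode-3 unfolding of T (rows indexed by k, columns by (i,j) = (0,0), (0,1), (1,0), (1,1)) is [[-8, 6, 2, -4], [-6, 2, 6, -12], [-6, 12, -2, 4]].
There the 3×3 minor on rows k ∈ {0, 1, 2}, columns (i,j) ∈ {(0,0), (0,1), (1,0)} is det [[-8, 6, 2], [-6, 2, 6], [-6, 12, -2]] = 200 ≠ 0, so this unfolding has rank ≥ 3; CP rank is at least every unfolding rank, so rank(T) ≥ 3. (This is only a lower bound: in general the CP rank may exceed every unfolding rank, so we still need to exhibit 3 rank-1 terms summing to T.)
Upper bound: T is a sum of 3 rank-1 terms, T = (1, 0) ∘ (2, 1) ∘ (-2, -2, 0) + (1, 2) ∘ (1, -2) ∘ (0, 2, -2) + (2, -1) ∘ (1, -2) ∘ (-2, -2, -2) (written with every a and b primitive with positive leading entry and the scale carried by c; CP decompositions are not unique, and this one is verified by expanding entrywise), so rank(T) ≤ 3.
These bounds meet, so rank(T) = 3.
Check entry T[0,1,1] = 2: (1)·(1)·(-2) + (1)·(-2)·(2) + (2)·(-2)·(-2) = 2.

3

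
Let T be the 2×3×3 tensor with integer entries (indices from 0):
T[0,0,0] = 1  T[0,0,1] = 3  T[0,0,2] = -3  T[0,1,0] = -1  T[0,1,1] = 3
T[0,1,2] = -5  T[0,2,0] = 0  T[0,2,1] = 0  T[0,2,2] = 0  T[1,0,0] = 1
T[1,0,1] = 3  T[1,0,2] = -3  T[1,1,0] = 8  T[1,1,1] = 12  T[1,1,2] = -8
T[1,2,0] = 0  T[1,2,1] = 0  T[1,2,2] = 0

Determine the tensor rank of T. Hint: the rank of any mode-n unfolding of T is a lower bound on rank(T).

Lower bound: in the mode-2 unfolding of T (rows indexed by j, columns by (i,k)) the 2×2 minor on rows j ∈ {0, 1}, columns (i,k) ∈ {(0,0), (0,1)} is det [[1, 3], [-1, 3]] = 6 ≠ 0, so that unfolding has rank ≥ 2 and hence rank(T) ≥ 2 (CP rank is at least every unfolding rank, though it can be larger).
Upper bound: with S_k = T[:,:,k], the two rank-1 terms a₁b₁ᵀ, a₂b₂ᵀ are the rank-1 members of the pencil x·S₀ + y·S₁.
The 2×2 minor of x·S₀ + y·S₁ on rows {0,1}, columns {0,1} is 9·x² + 36·xy + 27·y² = 9·(x + 3·y)(x + y), vanishing at (x:y) = (3:-1) and (1:-1).
M₁ = 3·S₀ − S₁ = [[0, -6, 0], [0, 12, 0]] = (-6)·[1, -2][0, 1, 0]ᵀ and M₂ = S₀ − S₁ = [[-2, -4, 0], [-2, -4, 0]] = (-2)·[1, 1][1, 2, 0]ᵀ, so take a₁ = [1, -2], b₁ = [0, 1, 0], a₂ = [1, 1], b₂ = [1, 2, 0].
Each slice is an integer combination of E₁ = a₁b₁ᵀ and E₂ = a₂b₂ᵀ: S₀ = −3·E₁ + E₂, S₁ = −3·E₁ + 3·E₂, S₂ = E₁ − 3·E₂; reading off coefficients, c₁ = [-3, -3, 1] and c₂ = [1, 3, -3].
Hence T = [1, -2] ⊗ [0, 1, 0] ⊗ [-3, -3, 1] + [1, 1] ⊗ [1, 2, 0] ⊗ [1, 3, -3], so rank(T) ≤ 2.
These bounds meet, so rank(T) = 2.

2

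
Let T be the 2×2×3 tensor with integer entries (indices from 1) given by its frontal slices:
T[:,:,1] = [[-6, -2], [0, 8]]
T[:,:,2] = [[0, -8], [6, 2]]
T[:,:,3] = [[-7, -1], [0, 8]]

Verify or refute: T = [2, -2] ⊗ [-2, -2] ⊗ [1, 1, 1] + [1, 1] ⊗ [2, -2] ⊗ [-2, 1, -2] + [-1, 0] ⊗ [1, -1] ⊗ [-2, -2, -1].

Yes

Reconstruct entrywise from the claimed factors. For example, T[1,2,1] = -2 and Σₗ aₗ[1]bₗ[2]cₗ[1] = (2)·(-2)·(1) + (1)·(-2)·(-2) + (-1)·(-1)·(-2) = -2; checking all 12 entries, every one matches. The claim holds.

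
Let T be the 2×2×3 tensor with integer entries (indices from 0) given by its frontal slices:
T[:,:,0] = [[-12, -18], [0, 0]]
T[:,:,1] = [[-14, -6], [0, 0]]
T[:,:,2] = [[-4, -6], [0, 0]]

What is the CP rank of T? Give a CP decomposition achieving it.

rank(T) = 2

Lower bound: the mode-3 unfolding of T (rows indexed by k, columns by (i,j) = (0,0), (0,1), (1,0), (1,1)) is [[-12, -18, 0, 0], [-14, -6, 0, 0], [-4, -6, 0, 0]].
There the 2×2 minor on rows k ∈ {0, 1}, columns (i,j) ∈ {(0,0), (0,1)} is det [[-12, -18], [-14, -6]] = -180 ≠ 0, so this unfolding has rank ≥ 2; CP rank is at least every unfolding rank, so rank(T) ≥ 2. (Unfolding ranks only ever bound the CP rank from below — rank(T) can be strictly larger than all of them — so the matching upper bound has to come from an explicit 2-term decomposition.)
Upper bound — finding two terms. Every mode-1 slice of T is a multiple of one matrix: T[i,:,:] = a[i]·M with a = [1, 0] and M = [[-12, -14, -4], [-18, -6, -6]] (rows indexed by j, columns by k). So it suffices to write M as a sum of two rank-1 matrices.
Splitting M by its rows (j = 0, 1), M = [1, 0][-12, -14, -4]ᵀ + [0, 1][-18, -6, -6]ᵀ.
Hence T = [1, 0] ⊗ [1, 0] ⊗ [-12, -14, -4] + [1, 0] ⊗ [0, 1] ⊗ [-18, -6, -6], so rank(T) ≤ 2.
These bounds meet, so rank(T) = 2.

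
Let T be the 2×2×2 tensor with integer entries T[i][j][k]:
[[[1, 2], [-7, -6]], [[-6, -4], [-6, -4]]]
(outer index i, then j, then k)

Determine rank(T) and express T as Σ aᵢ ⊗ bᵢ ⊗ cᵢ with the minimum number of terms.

Lower bound: the mode-1 unfolding of T (rows indexed by i, columns by (j,k) = (0,0), (0,1), (1,0), (1,1)) is [[1, 2, -7, -6], [-6, -4, -6, -4]].
There the 2×2 minor on rows i ∈ {0, 1}, columns (j,k) ∈ {(0,0), (0,1)} is det [[1, 2], [-6, -4]] = 8 ≠ 0, so this unfolding has rank ≥ 2; CP rank is at least every unfolding rank, so rank(T) ≥ 2. (This is only a lower bound: in general the CP rank may exceed every unfolding rank, so we still need to exhibit 2 rank-1 terms summing to T.)
Upper bound — finding two terms. Write S_k = T[:,:,k] for the frontal slices: S₀ = [[1, -7], [-6, -6]], S₁ = [[2, -6], [-4, -4]].
If T = a₁ ⊗ b₁ ⊗ c₁ + a₂ ⊗ b₂ ⊗ c₂ then each S_k = c₁[k]·a₁b₁ᵀ + c₂[k]·a₂b₂ᵀ. S₀ and S₁ are linearly independent, so a₁b₁ᵀ and a₂b₂ᵀ must span the same plane of matrices: they are the rank-1 matrices of the form x·S₀ + y·S₁.
det(x·S₀ + y·S₁) is −48·x² − 80·xy − 32·y² = (-16)·(3·x + 2·y)(x + y), vanishing at (x:y) = (2:-3) and (1:-1).
M₁ = 2·S₀ − 3·S₁ = [[-4, 4], [0, 0]] = (-4)·[1, 0][1, -1]ᵀ and M₂ = S₀ − S₁ = [[-1, -1], [-2, -2]] = −[1, 2][1, 1]ᵀ, so take a₁ = [1, 0], b₁ = [1, -1], a₂ = [1, 2], b₂ = [1, 1].
Each slice is an integer combination of E₁ = a₁b₁ᵀ and E₂ = a₂b₂ᵀ: S₀ = 4·E₁ − 3·E₂, S₁ = 4·E₁ − 2·E₂; reading off coefficients, c₁ = [4, 4] and c₂ = [-3, -2].
Hence T = [1, 0] ⊗ [1, -1] ⊗ [4, 4] + [1, 2] ⊗ [1, 1] ⊗ [-3, -2], so rank(T) ≤ 2.
These bounds meet, so rank(T) = 2.

rank(T) = 2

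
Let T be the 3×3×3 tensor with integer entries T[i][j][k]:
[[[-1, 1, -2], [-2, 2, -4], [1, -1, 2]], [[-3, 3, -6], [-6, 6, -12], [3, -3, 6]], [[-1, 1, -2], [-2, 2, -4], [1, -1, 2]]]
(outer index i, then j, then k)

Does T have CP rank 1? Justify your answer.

If T = a ∘ b ∘ c then every fibre of T is a multiple of the corresponding factor, so read the factors off the fibres through the nonzero entry T[0,0,0] = -1.
The mode-1 fibre T[:,0,0] = [-1, -3, -1] gives a = [1, 3, 1] (primitive direction); the mode-2 fibre T[0,:,0] = [-1, -2, 1] gives b = [1, 2, -1]; then c[k] = T[0,0,k] / (a[0]·b[0]) = [-1, 1, -2] / 1 = [-1, 1, -2].
Expanding [1, 3, 1] ∘ [1, 2, -1] ∘ [-1, 1, -2] reproduces all 27 entries of T, so T = [1, 3, 1] ∘ [1, 2, -1] ∘ [-1, 1, -2] and rank(T) ≤ 1.
Equivalently every frontal slice T[:,:,k] is c[k] times the rank-1 matrix [1, 3, 1] ∘ [1, 2, -1]. So T has rank 1 (it is nonzero).

Yes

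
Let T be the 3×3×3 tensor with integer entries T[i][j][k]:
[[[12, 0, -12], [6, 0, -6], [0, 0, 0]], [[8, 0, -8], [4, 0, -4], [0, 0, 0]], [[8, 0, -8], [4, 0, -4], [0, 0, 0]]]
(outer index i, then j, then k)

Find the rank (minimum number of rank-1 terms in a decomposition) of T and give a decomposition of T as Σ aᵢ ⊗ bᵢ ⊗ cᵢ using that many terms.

rank(T) = 1

Lower bound: T ≠ 0 (e.g. T[0,0,0] = 12), so rank(T) ≥ 1.
Upper bound: if T = a ⊗ b ⊗ c then every fibre of T is a multiple of the corresponding factor, so read the factors off the fibres through the nonzero entry T[0,0,0] = 12.
The mode-1 fibre T[:,0,0] = [12, 8, 8] gives a = [3, 2, 2] (primitive direction); the mode-2 fibre T[0,:,0] = [12, 6, 0] gives b = [2, 1, 0]; then c[k] = T[0,0,k] / (a[0]·b[0]) = [12, 0, -12] / 6 = [2, 0, -2].
Expanding [3, 2, 2] ⊗ [2, 1, 0] ⊗ [2, 0, -2] reproduces all 27 entries of T, so T = [3, 2, 2] ⊗ [2, 1, 0] ⊗ [2, 0, -2] and rank(T) ≤ 1.
These bounds meet, so rank(T) = 1.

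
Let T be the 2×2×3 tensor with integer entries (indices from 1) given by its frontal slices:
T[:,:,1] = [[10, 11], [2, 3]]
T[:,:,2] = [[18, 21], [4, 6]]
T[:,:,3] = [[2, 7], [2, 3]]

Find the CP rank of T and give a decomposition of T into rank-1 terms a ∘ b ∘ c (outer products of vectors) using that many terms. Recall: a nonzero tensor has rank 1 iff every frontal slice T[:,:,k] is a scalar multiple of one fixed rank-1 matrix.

Lower bound: the mode-1 unfolding of T (rows indexed by i, columns by (j,k) = (1,1), (1,2), (1,3), (2,1), (2,2), (2,3)) is [[10, 18, 2, 11, 21, 7], [2, 4, 2, 3, 6, 3]].
There the 2×2 minor on rows i ∈ {1, 2}, columns (j,k) ∈ {(1,1), (1,2)} is det [[10, 18], [2, 4]] = 4 ≠ 0, so this unfolding has rank ≥ 2; CP rank is at least every unfolding rank, so rank(T) ≥ 2. (Unfolding ranks only ever bound the CP rank from below — rank(T) can be strictly larger than all of them — so the matching upper bound has to come from an explicit 2-term decomposition.)
Upper bound — finding two terms. Write S_k = T[:,:,k] for the frontal slices: S₁ = [[10, 11], [2, 3]], S₂ = [[18, 21], [4, 6]], S₃ = [[2, 7], [2, 3]].
If T = a₁ ∘ b₁ ∘ c₁ + a₂ ∘ b₂ ∘ c₂ then each S_k = c₁[k]·a₁b₁ᵀ + c₂[k]·a₂b₂ᵀ. S₁ and S₂ are linearly independent, so a₁b₁ᵀ and a₂b₂ᵀ must span the same plane of matrices: they are the rank-1 matrices of the form x·S₁ + y·S₂.
det(x·S₁ + y·S₂) is 8·x² + 28·xy + 24·y² = 4·(2·x + 3·y)(x + 2·y), vanishing at (x:y) = (3:-2) and (2:-1).
M₁ = 3·S₁ − 2·S₂ = [[-6, -9], [-2, -3]] = −[3, 1][2, 3]ᵀ and M₂ = 2·S₁ − S₂ = [[2, 1], [0, 0]] = [1, 0][2, 1]ᵀ, so take a₁ = [3, 1], b₁ = [2, 3], a₂ = [1, 0], b₂ = [2, 1].
Each slice is an integer combination of E₁ = a₁b₁ᵀ and E₂ = a₂b₂ᵀ: S₁ = E₁ + 2·E₂, S₂ = 2·E₁ + 3·E₂, S₃ = E₁ − 2·E₂; reading off coefficients, c₁ = [1, 2, 1] and c₂ = [2, 3, -2].
Hence T = [3, 1] ∘ [2, 3] ∘ [1, 2, 1] + [1, 0] ∘ [2, 1] ∘ [2, 3, -2], so rank(T) ≤ 2.
These bounds meet, so rank(T) = 2.
Check entry T[1,2,2] = 21: (3)·(3)·(2) + (1)·(1)·(3) = 21.

rank(T) = 2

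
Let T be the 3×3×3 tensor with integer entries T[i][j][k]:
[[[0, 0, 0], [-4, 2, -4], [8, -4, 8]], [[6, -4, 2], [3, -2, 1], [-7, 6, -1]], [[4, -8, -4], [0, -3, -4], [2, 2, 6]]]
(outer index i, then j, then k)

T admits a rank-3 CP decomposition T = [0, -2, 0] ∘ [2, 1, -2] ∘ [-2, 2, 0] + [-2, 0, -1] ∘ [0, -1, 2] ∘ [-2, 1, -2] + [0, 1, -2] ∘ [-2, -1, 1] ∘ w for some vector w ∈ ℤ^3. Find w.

w = [1, -2, -1]

Subtract the known terms from T to get the rank-1 residual R = [0, 1, -2] ∘ [-2, -1, 1] ∘ w, so R[i,j,k] = a[i]·b[j]·w[k]. Pick indices with nonzero a[1]·b[0] = (1)·(-2) = -2. Only the fibre through (1,0,·) is needed: R[1,0,:] = T[1,0,:] − Σₗ aₗ[1]bₗ[0]cₗ = [6, -4, 2] − (-2)·(2)·[-2, 2, 0] − (0)·(0)·[-2, 1, -2] = [-2, 4, 2]. Then w[k] = R[1,0,k] / -2 for each k, giving w = [-2, 4, 2] / -2 = [1, -2, -1].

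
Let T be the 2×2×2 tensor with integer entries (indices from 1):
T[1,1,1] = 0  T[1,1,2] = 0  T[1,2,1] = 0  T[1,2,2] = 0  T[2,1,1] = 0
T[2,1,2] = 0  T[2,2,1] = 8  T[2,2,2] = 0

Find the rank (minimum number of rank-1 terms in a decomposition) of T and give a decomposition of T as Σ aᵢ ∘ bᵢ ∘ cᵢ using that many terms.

rank(T) = 1

Lower bound: T ≠ 0 (e.g. T[2,2,1] = 8), so rank(T) ≥ 1.
Upper bound: if T = a ∘ b ∘ c then every fibre of T is a multiple of the corresponding factor, so read the factors off the fibres through the nonzero entry T[2,2,1] = 8.
The mode-1 fibre T[:,2,1] = [0, 8] gives a = [0, 1] (primitive direction); the mode-2 fibre T[2,:,1] = [0, 8] gives b = [0, 1]; then c[k] = T[2,2,k] / (a[2]·b[2]) = [8, 0] / 1 = [8, 0].
Expanding [0, 1] ∘ [0, 1] ∘ [8, 0] reproduces all 8 entries of T, so T = [0, 1] ∘ [0, 1] ∘ [8, 0] and rank(T) ≤ 1.
These bounds meet, so rank(T) = 1.
Check entry T[1,1,1] = 0: (0)·(0)·(8) = 0.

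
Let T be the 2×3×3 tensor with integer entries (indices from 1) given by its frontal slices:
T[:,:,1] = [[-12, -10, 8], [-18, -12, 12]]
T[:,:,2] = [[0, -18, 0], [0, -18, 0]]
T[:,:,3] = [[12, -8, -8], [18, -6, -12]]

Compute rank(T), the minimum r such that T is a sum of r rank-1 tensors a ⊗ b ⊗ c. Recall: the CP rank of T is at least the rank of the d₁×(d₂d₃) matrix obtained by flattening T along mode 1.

2

Lower bound: the mode-1 unfolding of T (rows indexed by i, columns by (j,k) = (1,1), (1,2), (1,3), (2,1), (2,2), (2,3), (3,1), (3,2), (3,3)) is [[-12, 0, 12, -10, -18, -8, 8, 0, -8], [-18, 0, 18, -12, -18, -6, 12, 0, -12]].
There the 2×2 minor on rows i ∈ {1, 2}, columns (j,k) ∈ {(1,1), (2,1)} is det [[-12, -10], [-18, -12]] = -36 ≠ 0, so this unfolding has rank ≥ 2; CP rank is at least every unfolding rank, so rank(T) ≥ 2. (Unfolding ranks only ever bound the CP rank from below — rank(T) can be strictly larger than all of them — so the matching upper bound has to come from an explicit 2-term decomposition.)
Upper bound — finding two terms. Write S_k = T[:,:,k] for the frontal slices: S₁ = [[-12, -10, 8], [-18, -12, 12]], S₂ = [[0, -18, 0], [0, -18, 0]], S₃ = [[12, -8, -8], [18, -6, -12]].
If T = a₁ ⊗ b₁ ⊗ c₁ + a₂ ⊗ b₂ ⊗ c₂ then each S_k = c₁[k]·a₁b₁ᵀ + c₂[k]·a₂b₂ᵀ. S₁ and S₂ are linearly independent, so a₁b₁ᵀ and a₂b₂ᵀ must span the same plane of matrices: they are the rank-1 matrices of the form x·S₁ + y·S₂.
The 2×2 minor of x·S₁ + y·S₂ on rows {1,2}, columns {1,2} is −36·x² − 108·xy = (-36)·(x + 3·y)(x), vanishing at (x:y) = (3:-1) and (0:1).
M₁ = 3·S₁ − S₂ = [[-36, -12, 24], [-54, -18, 36]] = (-6)·[2, 3][3, 1, -2]ᵀ and M₂ = S₂ = [[0, -18, 0], [0, -18, 0]] = (-18)·[1, 1][0, 1, 0]ᵀ, so take a₁ = [2, 3], b₁ = [3, 1, -2], a₂ = [1, 1], b₂ = [0, 1, 0].
Each slice is an integer combination of E₁ = a₁b₁ᵀ and E₂ = a₂b₂ᵀ: S₁ = −2·E₁ − 6·E₂, S₂ = −18·E₂, S₃ = 2·E₁ − 12·E₂; reading off coefficients, c₁ = [-2, 0, 2] and c₂ = [-6, -18, -12].
Hence T = [2, 3] ⊗ [3, 1, -2] ⊗ [-2, 0, 2] + [1, 1] ⊗ [0, 1, 0] ⊗ [-6, -18, -12], so rank(T) ≤ 2.
These bounds meet, so rank(T) = 2.
Check entry T[1,1,2] = 0: (2)·(3)·(0) + (1)·(0)·(-18) = 0.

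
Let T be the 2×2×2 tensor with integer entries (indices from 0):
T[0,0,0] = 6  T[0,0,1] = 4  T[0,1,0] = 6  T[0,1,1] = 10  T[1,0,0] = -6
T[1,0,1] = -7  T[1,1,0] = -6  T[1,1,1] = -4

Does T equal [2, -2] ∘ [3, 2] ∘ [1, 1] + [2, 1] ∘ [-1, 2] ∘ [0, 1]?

Reconstruct entry (0,1,0) from the claimed factors: Σₗ aₗ[0]bₗ[1]cₗ[0] = (2)·(2)·(1) + (2)·(2)·(0) = 4, but T[0,1,0] = 6. The claim is false.

No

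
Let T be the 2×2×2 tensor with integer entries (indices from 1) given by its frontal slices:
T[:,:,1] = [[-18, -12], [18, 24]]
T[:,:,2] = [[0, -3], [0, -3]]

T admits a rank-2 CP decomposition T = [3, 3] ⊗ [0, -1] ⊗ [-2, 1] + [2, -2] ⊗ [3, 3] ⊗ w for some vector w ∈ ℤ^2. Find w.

w = [-3, 0]

Subtract the known terms from T to get the rank-1 residual R = [2, -2] ⊗ [3, 3] ⊗ w, so R[i,j,k] = a[i]·b[j]·w[k]. Pick indices with nonzero a[1]·b[1] = (2)·(3) = 6. Only the fibre through (1,1,·) is needed: R[1,1,:] = T[1,1,:] − Σₗ aₗ[1]bₗ[1]cₗ = [-18, 0] − (3)·(0)·[-2, 1] = [-18, 0]. Then w[k] = R[1,1,k] / 6 for each k, giving w = [-18, 0] / 6 = [-3, 0].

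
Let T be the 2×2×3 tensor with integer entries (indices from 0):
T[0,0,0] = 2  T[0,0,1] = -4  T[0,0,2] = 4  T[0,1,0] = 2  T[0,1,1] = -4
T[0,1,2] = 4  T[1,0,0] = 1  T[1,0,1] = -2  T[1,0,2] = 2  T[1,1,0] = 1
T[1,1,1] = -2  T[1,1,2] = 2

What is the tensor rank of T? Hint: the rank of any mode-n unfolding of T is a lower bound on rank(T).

Lower bound: T ≠ 0 (e.g. T[0,0,0] = 2), so rank(T) ≥ 1.
Upper bound: if T = a (x) b (x) c then every fibre of T is a multiple of the corresponding factor, so read the factors off the fibres through the nonzero entry T[0,0,0] = 2.
The mode-1 fibre T[:,0,0] = [2, 1] gives a = [2, 1] (primitive direction); the mode-2 fibre T[0,:,0] = [2, 2] gives b = [1, 1]; then c[k] = T[0,0,k] / (a[0]·b[0]) = [2, -4, 4] / 2 = [1, -2, 2].
Expanding [2, 1] (x) [1, 1] (x) [1, -2, 2] reproduces all 12 entries of T, so T = [2, 1] (x) [1, 1] (x) [1, -2, 2] and rank(T) ≤ 1.
These bounds meet, so rank(T) = 1.

1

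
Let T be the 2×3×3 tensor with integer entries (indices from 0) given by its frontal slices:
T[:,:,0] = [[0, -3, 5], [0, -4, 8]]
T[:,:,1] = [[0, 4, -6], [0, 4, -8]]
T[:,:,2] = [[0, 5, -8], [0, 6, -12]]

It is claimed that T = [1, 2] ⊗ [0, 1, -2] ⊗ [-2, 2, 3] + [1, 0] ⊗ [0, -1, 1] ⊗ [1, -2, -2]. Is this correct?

Yes

Reconstruct entrywise from the claimed factors. For example, T[1,1,2] = 6 and Σₗ aₗ[1]bₗ[1]cₗ[2] = (2)·(1)·(3) + (0)·(-1)·(-2) = 6; checking all 18 entries, every one matches. The claim holds.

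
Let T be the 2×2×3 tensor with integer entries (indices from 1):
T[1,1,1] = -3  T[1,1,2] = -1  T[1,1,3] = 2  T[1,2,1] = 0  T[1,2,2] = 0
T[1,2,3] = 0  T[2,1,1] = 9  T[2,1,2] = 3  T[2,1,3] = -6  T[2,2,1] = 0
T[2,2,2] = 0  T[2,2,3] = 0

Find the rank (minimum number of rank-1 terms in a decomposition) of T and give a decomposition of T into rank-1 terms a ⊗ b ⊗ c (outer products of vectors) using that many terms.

rank(T) = 1

Lower bound: T ≠ 0 (e.g. T[1,1,1] = -3), so rank(T) ≥ 1.
Upper bound: if T = a ⊗ b ⊗ c then every fibre of T is a multiple of the corresponding factor, so read the factors off the fibres through the nonzero entry T[1,1,1] = -3.
The mode-1 fibre T[:,1,1] = [-3, 9] gives a = [1, -3] (primitive direction); the mode-2 fibre T[1,:,1] = [-3, 0] gives b = [1, 0]; then c[k] = T[1,1,k] / (a[1]·b[1]) = [-3, -1, 2] / 1 = [-3, -1, 2].
Expanding [1, -3] ⊗ [1, 0] ⊗ [-3, -1, 2] reproduces all 12 entries of T, so T = [1, -3] ⊗ [1, 0] ⊗ [-3, -1, 2] and rank(T) ≤ 1.
These bounds meet, so rank(T) = 1.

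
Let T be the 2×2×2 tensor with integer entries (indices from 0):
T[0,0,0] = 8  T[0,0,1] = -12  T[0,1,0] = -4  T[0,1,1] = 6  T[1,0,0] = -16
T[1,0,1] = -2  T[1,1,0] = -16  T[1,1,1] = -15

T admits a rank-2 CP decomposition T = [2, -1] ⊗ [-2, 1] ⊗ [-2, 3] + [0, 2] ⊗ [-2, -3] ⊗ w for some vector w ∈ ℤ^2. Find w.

w = [3, 2]

Subtract the known terms from T to get the rank-1 residual R = [0, 2] ⊗ [-2, -3] ⊗ w, so R[i,j,k] = a[i]·b[j]·w[k]. Pick indices with nonzero a[1]·b[0] = (2)·(-2) = -4. Only the fibre through (1,0,·) is needed: R[1,0,:] = T[1,0,:] − Σₗ aₗ[1]bₗ[0]cₗ = [-16, -2] − (-1)·(-2)·[-2, 3] = [-12, -8]. Then w[k] = R[1,0,k] / -4 for each k, giving w = [-12, -8] / -4 = [3, 2].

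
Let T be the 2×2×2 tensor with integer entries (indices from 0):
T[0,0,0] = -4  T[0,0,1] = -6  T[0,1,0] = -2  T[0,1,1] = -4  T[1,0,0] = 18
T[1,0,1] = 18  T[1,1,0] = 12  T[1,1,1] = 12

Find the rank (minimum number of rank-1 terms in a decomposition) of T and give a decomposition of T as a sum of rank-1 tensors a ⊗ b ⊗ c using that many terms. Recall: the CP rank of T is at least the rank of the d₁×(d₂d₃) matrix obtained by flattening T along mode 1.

Lower bound: the mode-3 unfolding of T (rows indexed by k, columns by (i,j) = (0,0), (0,1), (1,0), (1,1)) is [[-4, -2, 18, 12], [-6, -4, 18, 12]].
There the 2×2 minor on rows k ∈ {0, 1}, columns (i,j) ∈ {(0,0), (0,1)} is det [[-4, -2], [-6, -4]] = 4 ≠ 0, so this unfolding has rank ≥ 2; CP rank is at least every unfolding rank, so rank(T) ≥ 2. (This is only a lower bound: in general the CP rank may exceed every unfolding rank, so we still need to exhibit 2 rank-1 terms summing to T.)
Upper bound — finding two terms. Write S_k = T[:,:,k] for the frontal slices: S₀ = [[-4, -2], [18, 12]], S₁ = [[-6, -4], [18, 12]].
If T = a₁ ⊗ b₁ ⊗ c₁ + a₂ ⊗ b₂ ⊗ c₂ then each S_k = c₁[k]·a₁b₁ᵀ + c₂[k]·a₂b₂ᵀ. S₀ and S₁ are linearly independent, so a₁b₁ᵀ and a₂b₂ᵀ must span the same plane of matrices: they are the rank-1 matrices of the form x·S₀ + y·S₁.
det(x·S₀ + y·S₁) is −12·x² − 12·xy = (-12)·(x + y)(x), vanishing at (x:y) = (1:-1) and (0:1).
M₁ = S₀ − S₁ = [[2, 2], [0, 0]] = 2·[1, 0][1, 1]ᵀ and M₂ = S₁ = [[-6, -4], [18, 12]] = (-2)·[1, -3][3, 2]ᵀ, so take a₁ = [1, 0], b₁ = [1, 1], a₂ = [1, -3], b₂ = [3, 2].
Each slice is an integer combination of E₁ = a₁b₁ᵀ and E₂ = a₂b₂ᵀ: S₀ = 2·E₁ − 2·E₂, S₁ = −2·E₂; reading off coefficients, c₁ = [2, 0] and c₂ = [-2, -2].
Hence T = [1, 0] ⊗ [1, 1] ⊗ [2, 0] + [1, -3] ⊗ [3, 2] ⊗ [-2, -2], so rank(T) ≤ 2.
These bounds meet, so rank(T) = 2.

rank(T) = 2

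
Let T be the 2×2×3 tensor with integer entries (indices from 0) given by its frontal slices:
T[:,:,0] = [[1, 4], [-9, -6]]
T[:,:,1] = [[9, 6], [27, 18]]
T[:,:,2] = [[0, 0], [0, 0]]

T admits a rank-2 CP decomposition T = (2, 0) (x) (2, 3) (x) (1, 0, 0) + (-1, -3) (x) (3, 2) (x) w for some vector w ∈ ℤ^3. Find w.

Subtract the known terms from T to get the rank-1 residual R = (-1, -3) (x) (3, 2) (x) w, so R[i,j,k] = a[i]·b[j]·w[k]. Pick indices with nonzero a[0]·b[0] = (-1)·(3) = -3. Only the fibre through (0,0,·) is needed: R[0,0,:] = T[0,0,:] − Σₗ aₗ[0]bₗ[0]cₗ = [1, 9, 0] − (2)·(2)·(1, 0, 0) = [-3, 9, 0]. Then w[k] = R[0,0,k] / -3 for each k, giving w = [-3, 9, 0] / -3 = (1, -3, 0).

w = (1, -3, 0)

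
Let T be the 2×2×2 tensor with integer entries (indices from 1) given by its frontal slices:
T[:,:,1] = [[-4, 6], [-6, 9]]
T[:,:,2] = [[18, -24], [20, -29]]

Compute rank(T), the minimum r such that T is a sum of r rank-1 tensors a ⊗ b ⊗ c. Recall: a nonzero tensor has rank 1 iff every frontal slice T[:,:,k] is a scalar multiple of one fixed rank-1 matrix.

2

Lower bound: in the mode-1 unfolding of T (rows indexed by i, columns by (j,k)) the 2×2 minor on rows i ∈ {1, 2}, columns (j,k) ∈ {(1,1), (1,2)} is det [[-4, 18], [-6, 20]] = 28 ≠ 0, so that unfolding has rank ≥ 2 and hence rank(T) ≥ 2 (CP rank is at least every unfolding rank, though it can be larger).
Upper bound: with S_k = T[:,:,k], the two rank-1 terms a₁b₁ᵀ, a₂b₂ᵀ are the rank-1 members of the pencil x·S₁ + y·S₂.
det(x·S₁ + y·S₂) is 14·xy − 42·y² = 14·(x − 3·y)(y), vanishing at (x:y) = (3:1) and (1:0).
M₁ = 3·S₁ + S₂ = [[6, -6], [2, -2]] = 2·(3, 1)(1, -1)ᵀ and M₂ = S₁ = [[-4, 6], [-6, 9]] = −(2, 3)(2, -3)ᵀ, so take a₁ = (3, 1), b₁ = (1, -1), a₂ = (2, 3), b₂ = (2, -3).
Each slice is an integer combination of E₁ = a₁b₁ᵀ and E₂ = a₂b₂ᵀ: S₁ = −E₂, S₂ = 2·E₁ + 3·E₂; reading off coefficients, c₁ = (0, 2) and c₂ = (-1, 3).
Hence T = (3, 1) ⊗ (1, -1) ⊗ (0, 2) + (2, 3) ⊗ (2, -3) ⊗ (-1, 3), so rank(T) ≤ 2.
These bounds meet, so rank(T) = 2.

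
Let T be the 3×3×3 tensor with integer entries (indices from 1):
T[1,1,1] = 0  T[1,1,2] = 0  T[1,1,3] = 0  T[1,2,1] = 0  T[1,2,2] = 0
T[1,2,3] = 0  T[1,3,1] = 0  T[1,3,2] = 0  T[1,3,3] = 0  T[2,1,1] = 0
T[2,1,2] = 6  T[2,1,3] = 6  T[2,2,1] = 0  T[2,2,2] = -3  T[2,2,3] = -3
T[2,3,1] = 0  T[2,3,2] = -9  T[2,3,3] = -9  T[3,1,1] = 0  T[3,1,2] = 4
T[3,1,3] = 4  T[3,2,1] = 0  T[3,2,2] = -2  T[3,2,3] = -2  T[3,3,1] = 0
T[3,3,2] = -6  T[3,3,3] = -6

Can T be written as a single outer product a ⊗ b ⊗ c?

If T = a ⊗ b ⊗ c then every fibre of T is a multiple of the corresponding factor, so read the factors off the fibres through the nonzero entry T[2,1,2] = 6.
The mode-1 fibre T[:,1,2] = [0, 6, 4] gives a = (0, 3, 2) (primitive direction); the mode-2 fibre T[2,:,2] = [6, -3, -9] gives b = (2, -1, -3); then c[k] = T[2,1,k] / (a[2]·b[1]) = [0, 6, 6] / 6 = (0, 1, 1).
Expanding (0, 3, 2) ⊗ (2, -1, -3) ⊗ (0, 1, 1) reproduces all 27 entries of T, so T = (0, 3, 2) ⊗ (2, -1, -3) ⊗ (0, 1, 1) and rank(T) ≤ 1.
Equivalently every frontal slice T[:,:,k] is c[k] times the rank-1 matrix (0, 3, 2) ⊗ (2, -1, -3). So T has rank 1 (it is nonzero).

Yes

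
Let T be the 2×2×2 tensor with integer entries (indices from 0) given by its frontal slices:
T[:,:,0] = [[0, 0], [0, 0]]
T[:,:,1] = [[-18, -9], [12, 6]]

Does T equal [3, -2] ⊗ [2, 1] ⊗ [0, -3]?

Reconstruct entrywise from the claimed factors. For example, T[0,0,0] = 0 and Σₗ aₗ[0]bₗ[0]cₗ[0] = (3)·(2)·(0) = 0; checking all 8 entries, every one matches. The claim holds.

Yes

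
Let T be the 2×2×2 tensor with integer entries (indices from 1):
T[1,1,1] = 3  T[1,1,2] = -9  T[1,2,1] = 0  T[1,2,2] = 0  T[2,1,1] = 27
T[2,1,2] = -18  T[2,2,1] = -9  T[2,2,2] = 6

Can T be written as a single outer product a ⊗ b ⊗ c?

The mode-1 unfolding of T (rows indexed by i, columns by (j,k) = (1,1), (1,2), (2,1), (2,2)) is [[3, -9, 0, 0], [27, -18, -9, 6]].
There the 2×2 minor on rows i ∈ {1, 2}, columns (j,k) ∈ {(1,1), (1,2)} is det [[3, -9], [27, -18]] = 189 ≠ 0, so this unfolding has rank ≥ 2; CP rank is at least every unfolding rank, so rank(T) ≥ 2.
In particular rank(T) ≥ 2 > 1, so T is not rank-1.

No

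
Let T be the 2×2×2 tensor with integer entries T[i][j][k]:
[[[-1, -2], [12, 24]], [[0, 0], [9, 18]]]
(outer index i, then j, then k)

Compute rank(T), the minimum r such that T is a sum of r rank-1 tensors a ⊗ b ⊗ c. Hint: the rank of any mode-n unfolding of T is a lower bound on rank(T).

Lower bound: the mode-2 unfolding of T (rows indexed by j, columns by (i,k) = (0,0), (0,1), (1,0), (1,1)) is [[-1, -2, 0, 0], [12, 24, 9, 18]].
There the 2×2 minor on rows j ∈ {0, 1}, columns (i,k) ∈ {(0,0), (1,0)} is det [[-1, 0], [12, 9]] = -9 ≠ 0, so this unfolding has rank ≥ 2; CP rank is at least every unfolding rank, so rank(T) ≥ 2. (Unfolding ranks only ever bound the CP rank from below — rank(T) can be strictly larger than all of them — so the matching upper bound has to come from an explicit 2-term decomposition.)
Upper bound — finding two terms. Every mode-3 slice of T is a multiple of one matrix: T[:,:,k] = c[k]·M with c = [1, 2] and M = [[-1, 12], [0, 9]] (rows indexed by i, columns by j). So it suffices to write M as a sum of two rank-1 matrices.
Splitting M by its rows (i = 0, 1), M = [1, 0][-1, 12]ᵀ + [0, 1][0, 9]ᵀ.
Hence T = [1, 0] ⊗ [-1, 12] ⊗ [1, 2] + [0, 1] ⊗ [0, 9] ⊗ [1, 2], so rank(T) ≤ 2.
These bounds meet, so rank(T) = 2.

2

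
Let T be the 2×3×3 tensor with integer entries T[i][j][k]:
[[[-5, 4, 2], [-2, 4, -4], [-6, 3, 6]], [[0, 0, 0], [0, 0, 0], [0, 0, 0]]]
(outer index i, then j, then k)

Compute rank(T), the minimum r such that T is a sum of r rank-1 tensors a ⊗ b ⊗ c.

Lower bound: the mode-2 unfolding of T (rows indexed by j, columns by (i,k) = (0,0), (0,1), (0,2), (1,0), (1,1), (1,2)) is [[-5, 4, 2, 0, 0, 0], [-2, 4, -4, 0, 0, 0], [-6, 3, 6, 0, 0, 0]].
There the 2×2 minor on rows j ∈ {0, 1}, columns (i,k) ∈ {(0,0), (0,1)} is det [[-5, 4], [-2, 4]] = -12 ≠ 0, so this unfolding has rank ≥ 2; CP rank is at least every unfolding rank, so rank(T) ≥ 2. (Unfolding ranks only ever bound the CP rank from below — rank(T) can be strictly larger than all of them — so the matching upper bound has to come from an explicit 2-term decomposition.)
Upper bound — finding two terms. Every mode-1 slice of T is a multiple of one matrix: T[i,:,:] = a[i]·M with a = [1, 0] and M = [[-5, 4, 2], [-2, 4, -4], [-6, 3, 6]] (rows indexed by j, columns by k). So it suffices to write M as a sum of two rank-1 matrices.
The columns of M satisfy (column 2) = −2·(column 0) − 2·(column 1), so splitting by columns, M = [-5, -2, -6][1, 0, -2]ᵀ + [4, 4, 3][0, 1, -2]ᵀ.
Hence T = [1, 0] ⊗ [-5, -2, -6] ⊗ [1, 0, -2] + [1, 0] ⊗ [4, 4, 3] ⊗ [0, 1, -2], so rank(T) ≤ 2.
These bounds meet, so rank(T) = 2.
Check entry T[1,2,0] = 0: (0)·(-6)·(1) + (0)·(3)·(0) = 0.

2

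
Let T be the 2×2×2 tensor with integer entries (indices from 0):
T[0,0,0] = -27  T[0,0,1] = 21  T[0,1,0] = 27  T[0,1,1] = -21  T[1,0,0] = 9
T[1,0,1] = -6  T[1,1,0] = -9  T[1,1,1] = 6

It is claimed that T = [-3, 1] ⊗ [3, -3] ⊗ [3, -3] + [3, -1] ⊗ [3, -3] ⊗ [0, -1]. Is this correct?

Reconstruct entry (0,0,1) from the claimed factors: Σₗ aₗ[0]bₗ[0]cₗ[1] = (-3)·(3)·(-3) + (3)·(3)·(-1) = 18, but T[0,0,1] = 21. The claim is false.

No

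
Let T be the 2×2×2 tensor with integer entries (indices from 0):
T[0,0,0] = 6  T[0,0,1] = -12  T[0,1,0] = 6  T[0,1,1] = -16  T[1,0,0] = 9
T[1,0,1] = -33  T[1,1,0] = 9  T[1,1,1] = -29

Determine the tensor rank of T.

Lower bound: the mode-3 unfolding of T (rows indexed by k, columns by (i,j) = (0,0), (0,1), (1,0), (1,1)) is [[6, 6, 9, 9], [-12, -16, -33, -29]].
There the 2×2 minor on rows k ∈ {0, 1}, columns (i,j) ∈ {(0,0), (0,1)} is det [[6, 6], [-12, -16]] = -24 ≠ 0, so this unfolding has rank ≥ 2; CP rank is at least every unfolding rank, so rank(T) ≥ 2. (This is only a lower bound: in general the CP rank may exceed every unfolding rank, so we still need to exhibit 2 rank-1 terms summing to T.)
Upper bound — finding two terms. Write S_k = T[:,:,k] for the frontal slices: S₀ = [[6, 6], [9, 9]], S₁ = [[-12, -16], [-33, -29]].
If T = a₁ ∘ b₁ ∘ c₁ + a₂ ∘ b₂ ∘ c₂ then each S_k = c₁[k]·a₁b₁ᵀ + c₂[k]·a₂b₂ᵀ. S₀ and S₁ are linearly independent, so a₁b₁ᵀ and a₂b₂ᵀ must span the same plane of matrices: they are the rank-1 matrices of the form x·S₀ + y·S₁.
det(x·S₀ + y·S₁) is 60·xy − 180·y² = 60·(x − 3·y)(y), vanishing at (x:y) = (3:1) and (1:0).
M₁ = 3·S₀ + S₁ = [[6, 2], [-6, -2]] = 2·[1, -1][3, 1]ᵀ and M₂ = S₀ = [[6, 6], [9, 9]] = 3·[2, 3][1, 1]ᵀ, so take a₁ = [1, -1], b₁ = [3, 1], a₂ = [2, 3], b₂ = [1, 1].
Each slice is an integer combination of E₁ = a₁b₁ᵀ and E₂ = a₂b₂ᵀ: S₀ = 3·E₂, S₁ = 2·E₁ − 9·E₂; reading off coefficients, c₁ = [0, 2] and c₂ = [3, -9].
Hence T = [1, -1] ∘ [3, 1] ∘ [0, 2] + [2, 3] ∘ [1, 1] ∘ [3, -9], so rank(T) ≤ 2.
These bounds meet, so rank(T) = 2.

2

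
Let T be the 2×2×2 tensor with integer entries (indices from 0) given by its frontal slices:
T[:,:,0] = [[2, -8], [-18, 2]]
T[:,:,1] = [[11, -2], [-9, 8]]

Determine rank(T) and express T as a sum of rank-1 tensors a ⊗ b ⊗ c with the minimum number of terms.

Lower bound: the mode-1 unfolding of T (rows indexed by i, columns by (j,k) = (0,0), (0,1), (1,0), (1,1)) is [[2, 11, -8, -2], [-18, -9, 2, 8]].
There the 2×2 minor on rows i ∈ {0, 1}, columns (j,k) ∈ {(0,0), (0,1)} is det [[2, 11], [-18, -9]] = 180 ≠ 0, so this unfolding has rank ≥ 2; CP rank is at least every unfolding rank, so rank(T) ≥ 2. (This is only a lower bound: in general the CP rank may exceed every unfolding rank, so we still need to exhibit 2 rank-1 terms summing to T.)
Upper bound — finding two terms. Write S_k = T[:,:,k] for the frontal slices: S₀ = [[2, -8], [-18, 2]], S₁ = [[11, -2], [-9, 8]].
If T = a₁ ⊗ b₁ ⊗ c₁ + a₂ ⊗ b₂ ⊗ c₂ then each S_k = c₁[k]·a₁b₁ᵀ + c₂[k]·a₂b₂ᵀ. S₀ and S₁ are linearly independent, so a₁b₁ᵀ and a₂b₂ᵀ must span the same plane of matrices: they are the rank-1 matrices of the form x·S₀ + y·S₁.
det(x·S₀ + y·S₁) is −140·x² − 70·xy + 70·y² = (-70)·(2·x − y)(x + y), vanishing at (x:y) = (1:2) and (1:-1).
M₁ = S₀ + 2·S₁ = [[24, -12], [-36, 18]] = 6·[2, -3][2, -1]ᵀ and M₂ = S₀ − S₁ = [[-9, -6], [-9, -6]] = (-3)·[1, 1][3, 2]ᵀ, so take a₁ = [2, -3], b₁ = [2, -1], a₂ = [1, 1], b₂ = [3, 2].
Each slice is an integer combination of E₁ = a₁b₁ᵀ and E₂ = a₂b₂ᵀ: S₀ = 2·E₁ − 2·E₂, S₁ = 2·E₁ + E₂; reading off coefficients, c₁ = [2, 2] and c₂ = [-2, 1].
Hence T = [2, -3] ⊗ [2, -1] ⊗ [2, 2] + [1, 1] ⊗ [3, 2] ⊗ [-2, 1], so rank(T) ≤ 2.
These bounds meet, so rank(T) = 2.
Check entry T[1,1,1] = 8: (-3)·(-1)·(2) + (1)·(2)·(1) = 8.

rank(T) = 2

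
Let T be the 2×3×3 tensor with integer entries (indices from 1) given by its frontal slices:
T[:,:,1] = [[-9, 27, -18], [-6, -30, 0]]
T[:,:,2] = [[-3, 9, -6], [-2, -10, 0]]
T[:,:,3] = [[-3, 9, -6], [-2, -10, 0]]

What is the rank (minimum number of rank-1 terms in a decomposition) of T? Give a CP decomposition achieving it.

Lower bound: the mode-2 unfolding of T (rows indexed by j, columns by (i,k) = (1,1), (1,2), (1,3), (2,1), (2,2), (2,3)) is [[-9, -3, -3, -6, -2, -2], [27, 9, 9, -30, -10, -10], [-18, -6, -6, 0, 0, 0]].
There the 2×2 minor on rows j ∈ {1, 2}, columns (i,k) ∈ {(1,1), (2,1)} is det [[-9, -6], [27, -30]] = 432 ≠ 0, so this unfolding has rank ≥ 2; CP rank is at least every unfolding rank, so rank(T) ≥ 2. (Unfolding ranks only ever bound the CP rank from below — rank(T) can be strictly larger than all of them — so the matching upper bound has to come from an explicit 2-term decomposition.)
Upper bound — finding two terms. Every mode-3 slice of T is a multiple of one matrix: T[:,:,k] = c[k]·M with c = [3, 1, 1] and M = [[-3, 9, -6], [-2, -10, 0]] (rows indexed by i, columns by j). So it suffices to write M as a sum of two rank-1 matrices.
Splitting M by its rows (i = 1, 2), M = [1, 0][-3, 9, -6]ᵀ + [0, 1][-2, -10, 0]ᵀ.
Hence T = [1, 0] ⊗ [-3, 9, -6] ⊗ [3, 1, 1] + [0, 1] ⊗ [-2, -10, 0] ⊗ [3, 1, 1], so rank(T) ≤ 2.
These bounds meet, so rank(T) = 2.
Check entry T[1,1,2] = -3: (1)·(-3)·(1) + (0)·(-2)·(1) = -3.

rank(T) = 2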